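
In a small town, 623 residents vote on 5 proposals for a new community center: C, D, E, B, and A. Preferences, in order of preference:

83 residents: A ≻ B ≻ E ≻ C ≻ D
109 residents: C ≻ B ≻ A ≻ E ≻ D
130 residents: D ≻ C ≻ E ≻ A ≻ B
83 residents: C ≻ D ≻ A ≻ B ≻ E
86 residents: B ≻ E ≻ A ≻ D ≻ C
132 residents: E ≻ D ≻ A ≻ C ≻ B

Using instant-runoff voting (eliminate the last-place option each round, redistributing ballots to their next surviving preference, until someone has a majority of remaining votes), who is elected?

Round 1: C 192, D 130, E 132, B 86, A 83. Eliminate A.
Round 2: C 192, D 130, E 132, B 169. Eliminate D.
Round 3: C 322, E 132, B 169. C has a majority.

C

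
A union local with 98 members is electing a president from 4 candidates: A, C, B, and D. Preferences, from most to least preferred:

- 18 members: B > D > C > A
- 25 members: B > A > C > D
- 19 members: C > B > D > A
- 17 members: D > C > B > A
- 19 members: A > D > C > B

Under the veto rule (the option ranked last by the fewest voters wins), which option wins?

Last-place votes: A 54, C 0, B 19, D 25.
C is ranked last by the fewest voters, so C wins.

C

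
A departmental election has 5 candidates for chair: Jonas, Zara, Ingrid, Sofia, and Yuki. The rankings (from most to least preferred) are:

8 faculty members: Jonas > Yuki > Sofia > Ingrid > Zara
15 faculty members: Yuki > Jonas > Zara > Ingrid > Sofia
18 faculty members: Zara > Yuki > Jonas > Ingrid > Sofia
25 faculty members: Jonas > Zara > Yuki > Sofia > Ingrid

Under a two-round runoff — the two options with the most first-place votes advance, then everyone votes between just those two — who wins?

Round 1 first-place votes: Jonas 33, Zara 18, Ingrid 0, Sofia 0, Yuki 15.
Jonas and Zara advance.
Runoff: Jonas is preferred to Zara by 48 voters; Zara by 18.
Jonas wins the runoff.

Jonas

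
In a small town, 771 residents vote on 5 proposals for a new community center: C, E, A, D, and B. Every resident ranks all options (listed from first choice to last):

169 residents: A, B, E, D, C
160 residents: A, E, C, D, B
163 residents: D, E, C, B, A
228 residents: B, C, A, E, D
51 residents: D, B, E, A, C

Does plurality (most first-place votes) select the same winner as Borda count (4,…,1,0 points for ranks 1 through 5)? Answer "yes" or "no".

yes

Plurality — first-place votes: C 0, E 0, A 329, D 214, B 228. Winner: A.
Borda — scores: C 1330, E 1637, A 1823, D 1185, B 1735. Winner: A.
The two methods agree.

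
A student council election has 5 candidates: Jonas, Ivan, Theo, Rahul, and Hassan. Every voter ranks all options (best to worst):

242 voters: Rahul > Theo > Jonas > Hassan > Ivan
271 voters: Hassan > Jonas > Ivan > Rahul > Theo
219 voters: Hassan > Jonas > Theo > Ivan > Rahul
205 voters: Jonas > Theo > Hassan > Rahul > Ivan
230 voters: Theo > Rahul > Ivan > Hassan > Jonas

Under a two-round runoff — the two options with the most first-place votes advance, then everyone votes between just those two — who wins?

Round 1 first-place votes: Jonas 205, Ivan 0, Theo 230, Rahul 242, Hassan 490.
Hassan and Rahul advance.
Runoff: Hassan is preferred to Rahul by 695 voters; Rahul by 472.
Hassan wins the runoff.

Hassan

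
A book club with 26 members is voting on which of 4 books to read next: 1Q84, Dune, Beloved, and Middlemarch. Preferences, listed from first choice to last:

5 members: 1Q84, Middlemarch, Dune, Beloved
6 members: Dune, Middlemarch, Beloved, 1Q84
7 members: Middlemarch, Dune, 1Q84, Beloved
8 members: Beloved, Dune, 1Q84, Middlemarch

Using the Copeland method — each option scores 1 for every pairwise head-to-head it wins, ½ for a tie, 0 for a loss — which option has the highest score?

Dune

1Q84: ties Middlemarch; loses to Dune and Beloved → score 0.5.
Dune: beats 1Q84, Beloved, and Middlemarch → score 3.
Beloved: beats 1Q84; loses to Dune and Middlemarch → score 1.
Middlemarch: beats Beloved; ties 1Q84; loses to Dune → score 1.5.
Dune has the best pairwise record.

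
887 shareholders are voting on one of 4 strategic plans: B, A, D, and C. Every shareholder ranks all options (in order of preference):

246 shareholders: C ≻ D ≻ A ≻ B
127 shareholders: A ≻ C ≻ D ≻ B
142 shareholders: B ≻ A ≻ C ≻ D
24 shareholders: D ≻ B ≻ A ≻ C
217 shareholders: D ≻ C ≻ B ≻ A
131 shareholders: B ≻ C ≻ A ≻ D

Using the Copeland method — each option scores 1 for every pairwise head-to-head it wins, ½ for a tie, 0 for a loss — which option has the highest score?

B: beats A; loses to D and C → score 1.
A: loses to B, D, and C → score 0.
D: beats B and A; loses to C → score 2.
C: beats B, A, and D → score 3.
C has the best pairwise record.

C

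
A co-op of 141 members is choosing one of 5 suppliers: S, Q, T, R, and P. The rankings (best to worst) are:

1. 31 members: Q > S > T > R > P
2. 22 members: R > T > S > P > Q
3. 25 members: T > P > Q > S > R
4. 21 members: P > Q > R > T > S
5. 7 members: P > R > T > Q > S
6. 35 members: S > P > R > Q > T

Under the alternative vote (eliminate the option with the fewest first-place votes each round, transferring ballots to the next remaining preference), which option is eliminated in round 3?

Round 1: S 35, Q 31, T 25, R 22, P 28. Eliminate R.
Round 2: S 35, Q 31, T 47, P 28. Eliminate P.
Round 3: S 35, Q 52, T 54. Eliminate S.

S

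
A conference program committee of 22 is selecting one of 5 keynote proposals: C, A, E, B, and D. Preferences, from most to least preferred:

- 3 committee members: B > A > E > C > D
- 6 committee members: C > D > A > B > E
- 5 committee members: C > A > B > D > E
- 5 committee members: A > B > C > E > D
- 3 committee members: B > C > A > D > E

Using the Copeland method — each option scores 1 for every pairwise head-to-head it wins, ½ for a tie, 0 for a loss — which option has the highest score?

C: beats A, E, and D; ties B → score 3.5.
A: beats E, B, and D; loses to C → score 3.
E: loses to C, A, B, and D → score 0.
B: beats E and D; ties C; loses to A → score 2.5.
D: beats E; loses to C, A, and B → score 1.
C has the best pairwise record.

C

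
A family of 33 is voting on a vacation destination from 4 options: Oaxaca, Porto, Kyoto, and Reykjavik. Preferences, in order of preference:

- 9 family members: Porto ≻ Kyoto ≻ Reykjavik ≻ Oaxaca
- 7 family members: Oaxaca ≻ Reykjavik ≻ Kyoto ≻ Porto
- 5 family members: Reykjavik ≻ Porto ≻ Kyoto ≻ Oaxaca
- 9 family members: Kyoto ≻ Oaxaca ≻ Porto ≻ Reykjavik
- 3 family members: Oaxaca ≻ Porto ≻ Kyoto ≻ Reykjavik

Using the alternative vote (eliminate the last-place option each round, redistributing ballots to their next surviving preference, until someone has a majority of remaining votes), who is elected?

Round 1: Oaxaca 10, Porto 9, Kyoto 9, Reykjavik 5. Eliminate Reykjavik.
Round 2: Oaxaca 10, Porto 14, Kyoto 9. Eliminate Kyoto.
Round 3: Oaxaca 19, Porto 14. Oaxaca has a majority.

Oaxaca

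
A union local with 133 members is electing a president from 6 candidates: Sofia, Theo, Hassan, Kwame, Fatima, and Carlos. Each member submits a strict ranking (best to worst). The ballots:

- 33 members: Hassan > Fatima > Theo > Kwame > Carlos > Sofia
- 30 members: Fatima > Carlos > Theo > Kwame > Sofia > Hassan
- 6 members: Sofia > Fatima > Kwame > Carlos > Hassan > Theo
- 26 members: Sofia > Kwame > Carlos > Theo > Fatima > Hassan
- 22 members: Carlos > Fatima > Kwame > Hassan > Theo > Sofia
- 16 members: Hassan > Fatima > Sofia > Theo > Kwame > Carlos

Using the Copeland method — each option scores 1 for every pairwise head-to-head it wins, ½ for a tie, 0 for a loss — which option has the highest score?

Fatima

Sofia: loses to Theo, Hassan, Kwame, Fatima, and Carlos → score 0.
Theo: beats Sofia and Kwame; loses to Hassan, Fatima, and Carlos → score 2.
Hassan: beats Sofia and Theo; loses to Kwame, Fatima, and Carlos → score 2.
Kwame: beats Sofia, Hassan, and Carlos; loses to Theo and Fatima → score 3.
Fatima: beats Sofia, Theo, Hassan, Kwame, and Carlos → score 5.
Carlos: beats Sofia, Theo, and Hassan; loses to Kwame and Fatima → score 3.
Fatima has the best pairwise record.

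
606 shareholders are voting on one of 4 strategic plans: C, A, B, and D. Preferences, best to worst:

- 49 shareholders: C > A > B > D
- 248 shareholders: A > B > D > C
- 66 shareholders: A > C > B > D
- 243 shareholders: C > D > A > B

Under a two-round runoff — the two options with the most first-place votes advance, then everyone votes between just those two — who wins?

A

Round 1 first-place votes: C 292, A 314, B 0, D 0.
A and C advance.
Runoff: A is preferred to C by 314 voters; C by 292.
A wins the runoff.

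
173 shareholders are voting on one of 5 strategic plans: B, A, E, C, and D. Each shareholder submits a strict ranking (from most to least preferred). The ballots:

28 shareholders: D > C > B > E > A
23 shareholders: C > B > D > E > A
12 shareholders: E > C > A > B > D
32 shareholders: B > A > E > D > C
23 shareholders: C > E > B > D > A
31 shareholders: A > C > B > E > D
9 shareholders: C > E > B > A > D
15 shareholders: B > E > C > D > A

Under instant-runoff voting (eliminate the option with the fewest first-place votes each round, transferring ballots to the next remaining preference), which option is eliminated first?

Round 1: B 47, A 31, E 12, C 55, D 28. Eliminate E.

E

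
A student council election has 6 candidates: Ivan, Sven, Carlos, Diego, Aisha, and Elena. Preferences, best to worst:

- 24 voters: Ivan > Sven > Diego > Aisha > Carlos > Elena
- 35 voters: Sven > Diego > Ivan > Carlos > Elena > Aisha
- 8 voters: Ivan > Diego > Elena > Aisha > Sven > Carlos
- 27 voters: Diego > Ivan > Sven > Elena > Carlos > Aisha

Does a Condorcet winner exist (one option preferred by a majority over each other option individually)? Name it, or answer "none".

none

Checking pairwise contests:
Diego beats Ivan 62–32.
Ivan beats Sven 59–35.
Ivan beats Carlos 94–0.
Sven beats Diego 59–35.
Ivan beats Aisha 94–0.
Ivan beats Elena 94–0.
Every option loses at least one head-to-head, so there is no Condorcet winner.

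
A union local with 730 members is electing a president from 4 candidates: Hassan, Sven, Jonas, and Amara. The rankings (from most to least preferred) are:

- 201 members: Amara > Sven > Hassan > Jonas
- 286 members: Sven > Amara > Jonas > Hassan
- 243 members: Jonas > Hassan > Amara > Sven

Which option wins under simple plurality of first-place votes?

First-place votes: Hassan 0, Sven 286, Jonas 243, Amara 201.
Sven has the most first-place votes.

Sven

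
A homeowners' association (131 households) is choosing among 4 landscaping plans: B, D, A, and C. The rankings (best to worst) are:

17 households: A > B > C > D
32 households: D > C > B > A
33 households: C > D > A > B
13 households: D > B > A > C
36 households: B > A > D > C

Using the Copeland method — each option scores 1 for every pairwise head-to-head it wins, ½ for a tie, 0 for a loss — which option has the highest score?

D

B: beats A and C; loses to D → score 2.
D: beats B, A, and C → score 3.
A: beats C; loses to B and D → score 1.
C: loses to B, D, and A → score 0.
D has the best pairwise record.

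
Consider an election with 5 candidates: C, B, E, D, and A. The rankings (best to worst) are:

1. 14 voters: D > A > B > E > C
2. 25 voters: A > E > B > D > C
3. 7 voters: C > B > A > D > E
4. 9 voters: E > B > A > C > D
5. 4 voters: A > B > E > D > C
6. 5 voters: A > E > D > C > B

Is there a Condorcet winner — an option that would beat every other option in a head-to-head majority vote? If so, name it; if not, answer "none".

A

A vs C: 57–7 for A.
A vs B: 48–16 for A.
A vs E: 55–9 for A.
A vs D: 50–14 for A.
A beats every other option head-to-head.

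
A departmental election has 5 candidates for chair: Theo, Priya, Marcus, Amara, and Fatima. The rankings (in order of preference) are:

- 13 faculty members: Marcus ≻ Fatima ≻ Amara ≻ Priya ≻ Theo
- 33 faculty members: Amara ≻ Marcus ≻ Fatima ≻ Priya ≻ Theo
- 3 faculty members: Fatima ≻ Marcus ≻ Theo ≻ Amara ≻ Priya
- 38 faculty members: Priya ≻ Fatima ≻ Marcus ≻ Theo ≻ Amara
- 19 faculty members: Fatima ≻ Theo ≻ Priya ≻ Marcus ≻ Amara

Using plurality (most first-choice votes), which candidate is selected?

Priya

First-place votes: Theo 0, Priya 38, Marcus 13, Amara 33, Fatima 22.
Priya has the most first-place votes.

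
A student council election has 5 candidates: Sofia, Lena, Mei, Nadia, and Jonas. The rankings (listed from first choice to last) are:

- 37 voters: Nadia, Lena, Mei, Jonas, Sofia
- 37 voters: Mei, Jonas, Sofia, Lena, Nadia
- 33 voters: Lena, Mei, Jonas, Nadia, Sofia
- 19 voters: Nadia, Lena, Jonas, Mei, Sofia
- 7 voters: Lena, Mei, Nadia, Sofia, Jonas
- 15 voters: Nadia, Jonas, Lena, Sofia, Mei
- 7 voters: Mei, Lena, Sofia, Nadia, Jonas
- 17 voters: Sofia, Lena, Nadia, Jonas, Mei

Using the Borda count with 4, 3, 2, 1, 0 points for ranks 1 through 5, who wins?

Lena

Sofia: 37·0 + 37·2 + 33·0 + 19·0 + 7·1 + 15·1 + 7·2 + 17·4 = 178
Lena: 37·3 + 37·1 + 33·4 + 19·3 + 7·4 + 15·2 + 7·3 + 17·3 = 467
Mei: 37·2 + 37·4 + 33·3 + 19·1 + 7·3 + 15·0 + 7·4 + 17·0 = 389
Nadia: 37·4 + 37·0 + 33·1 + 19·4 + 7·2 + 15·4 + 7·1 + 17·2 = 372
Jonas: 37·1 + 37·3 + 33·2 + 19·2 + 7·0 + 15·3 + 7·0 + 17·1 = 314
Lena has the highest Borda score (467).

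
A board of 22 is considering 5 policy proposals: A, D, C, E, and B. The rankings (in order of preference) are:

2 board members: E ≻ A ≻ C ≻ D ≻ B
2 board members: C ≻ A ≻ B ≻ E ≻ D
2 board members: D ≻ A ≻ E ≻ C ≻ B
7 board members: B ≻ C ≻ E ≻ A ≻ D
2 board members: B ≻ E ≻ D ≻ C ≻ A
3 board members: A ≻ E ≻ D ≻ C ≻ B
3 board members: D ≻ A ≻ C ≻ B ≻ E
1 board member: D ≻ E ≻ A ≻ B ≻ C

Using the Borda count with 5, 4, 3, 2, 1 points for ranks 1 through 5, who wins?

A

A: 2·4 + 2·4 + 2·4 + 7·2 + 2·1 + 3·5 + 3·4 + 1·3 = 70
D: 2·2 + 2·1 + 2·5 + 7·1 + 2·3 + 3·3 + 3·5 + 1·5 = 58
C: 2·3 + 2·5 + 2·2 + 7·4 + 2·2 + 3·2 + 3·3 + 1·1 = 68
E: 2·5 + 2·2 + 2·3 + 7·3 + 2·4 + 3·4 + 3·1 + 1·4 = 68
B: 2·1 + 2·3 + 2·1 + 7·5 + 2·5 + 3·1 + 3·2 + 1·2 = 66
A has the highest Borda score (70).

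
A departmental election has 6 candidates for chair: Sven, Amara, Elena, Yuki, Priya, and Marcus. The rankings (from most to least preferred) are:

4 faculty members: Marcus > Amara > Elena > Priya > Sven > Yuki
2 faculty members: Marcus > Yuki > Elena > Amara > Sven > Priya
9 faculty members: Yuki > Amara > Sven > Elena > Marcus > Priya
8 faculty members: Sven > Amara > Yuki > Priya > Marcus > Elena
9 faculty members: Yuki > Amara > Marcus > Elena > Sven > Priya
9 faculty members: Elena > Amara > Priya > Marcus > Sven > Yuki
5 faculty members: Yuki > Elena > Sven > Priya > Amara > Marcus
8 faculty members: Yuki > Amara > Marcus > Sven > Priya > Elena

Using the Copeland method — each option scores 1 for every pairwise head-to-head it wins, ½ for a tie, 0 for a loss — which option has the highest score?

Sven: beats Priya; loses to Amara, Elena, Yuki, and Marcus → score 1.
Amara: beats Sven, Elena, Priya, and Marcus; loses to Yuki → score 4.
Elena: beats Sven and Priya; loses to Amara, Yuki, and Marcus → score 2.
Yuki: beats Sven, Amara, Elena, Priya, and Marcus → score 5.
Priya: loses to Sven, Amara, Elena, Yuki, and Marcus → score 0.
Marcus: beats Sven, Elena, and Priya; loses to Amara and Yuki → score 3.
Yuki has the best pairwise record.

Yuki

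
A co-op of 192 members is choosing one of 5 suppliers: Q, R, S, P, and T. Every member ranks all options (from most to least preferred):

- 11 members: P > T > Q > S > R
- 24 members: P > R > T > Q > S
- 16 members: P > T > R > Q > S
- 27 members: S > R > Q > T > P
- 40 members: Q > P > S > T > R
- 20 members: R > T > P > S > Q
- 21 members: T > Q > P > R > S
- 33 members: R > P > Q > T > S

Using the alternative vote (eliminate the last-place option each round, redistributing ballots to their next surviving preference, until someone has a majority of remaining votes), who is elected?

R

Round 1: Q 40, R 53, S 27, P 51, T 21. Eliminate T.
Round 2: Q 61, R 53, S 27, P 51. Eliminate S.
Round 3: Q 61, R 80, P 51. Eliminate P.
Round 4: Q 72, R 120. R has a majority.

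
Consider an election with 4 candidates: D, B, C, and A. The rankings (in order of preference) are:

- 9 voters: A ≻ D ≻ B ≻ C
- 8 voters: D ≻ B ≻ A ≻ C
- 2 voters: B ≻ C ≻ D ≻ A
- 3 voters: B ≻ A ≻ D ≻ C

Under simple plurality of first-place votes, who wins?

A

First-place votes: D 8, B 5, C 0, A 9.
A has the most first-place votes.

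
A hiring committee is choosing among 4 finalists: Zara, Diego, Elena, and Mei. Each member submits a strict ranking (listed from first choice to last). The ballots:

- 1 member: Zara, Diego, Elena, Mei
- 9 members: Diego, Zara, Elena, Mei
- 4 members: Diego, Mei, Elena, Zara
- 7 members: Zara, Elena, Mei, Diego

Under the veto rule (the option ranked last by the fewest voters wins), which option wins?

Elena

Last-place votes: Zara 4, Diego 7, Elena 0, Mei 10.
Elena is ranked last by the fewest voters, so Elena wins.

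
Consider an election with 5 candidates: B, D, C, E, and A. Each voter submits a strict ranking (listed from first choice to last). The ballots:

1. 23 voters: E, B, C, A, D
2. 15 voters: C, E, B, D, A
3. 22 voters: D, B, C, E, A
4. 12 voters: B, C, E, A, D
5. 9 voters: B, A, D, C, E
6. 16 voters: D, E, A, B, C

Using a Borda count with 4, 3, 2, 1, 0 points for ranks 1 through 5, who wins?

B: 23·3 + 15·2 + 22·3 + 12·4 + 9·4 + 16·1 = 265
D: 23·0 + 15·1 + 22·4 + 12·0 + 9·2 + 16·4 = 185
C: 23·2 + 15·4 + 22·2 + 12·3 + 9·1 + 16·0 = 195
E: 23·4 + 15·3 + 22·1 + 12·2 + 9·0 + 16·3 = 231
A: 23·1 + 15·0 + 22·0 + 12·1 + 9·3 + 16·2 = 94
B has the highest Borda score (265).

B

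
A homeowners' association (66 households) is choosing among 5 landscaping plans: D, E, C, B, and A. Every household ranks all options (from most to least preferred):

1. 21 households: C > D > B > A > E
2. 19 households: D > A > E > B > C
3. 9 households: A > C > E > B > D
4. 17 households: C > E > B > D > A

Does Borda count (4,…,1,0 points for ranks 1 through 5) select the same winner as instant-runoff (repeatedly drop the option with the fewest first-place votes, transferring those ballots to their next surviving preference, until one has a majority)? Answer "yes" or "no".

yes

Borda — scores: D 156, E 107, C 179, B 104, A 114. Winner: C.
Instant-runoff — R1 D 19, E 0, C 38, B 0, A 9 (C winner). Winner: C.
The two methods agree.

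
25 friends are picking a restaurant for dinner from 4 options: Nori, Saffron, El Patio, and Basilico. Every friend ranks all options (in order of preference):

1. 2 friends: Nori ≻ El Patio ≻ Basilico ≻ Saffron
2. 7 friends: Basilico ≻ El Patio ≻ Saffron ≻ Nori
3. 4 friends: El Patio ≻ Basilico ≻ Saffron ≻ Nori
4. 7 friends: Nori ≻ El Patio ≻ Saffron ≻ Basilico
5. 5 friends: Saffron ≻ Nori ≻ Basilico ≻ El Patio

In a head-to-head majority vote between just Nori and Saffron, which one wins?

Saffron

Voters preferring Nori to Saffron: 9; preferring Saffron to Nori: 16.
Saffron wins the head-to-head.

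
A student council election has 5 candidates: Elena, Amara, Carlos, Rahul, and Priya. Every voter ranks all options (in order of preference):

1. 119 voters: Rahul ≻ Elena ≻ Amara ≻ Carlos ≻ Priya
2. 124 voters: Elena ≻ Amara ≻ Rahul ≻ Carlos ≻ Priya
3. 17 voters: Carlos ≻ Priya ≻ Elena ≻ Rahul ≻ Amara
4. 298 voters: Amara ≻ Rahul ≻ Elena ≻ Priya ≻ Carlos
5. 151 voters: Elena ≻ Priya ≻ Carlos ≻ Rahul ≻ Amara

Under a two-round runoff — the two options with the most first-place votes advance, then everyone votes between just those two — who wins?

Round 1 first-place votes: Elena 275, Amara 298, Carlos 17, Rahul 119, Priya 0.
Amara and Elena advance.
Runoff: Amara is preferred to Elena by 298 voters; Elena by 411.
Elena wins the runoff.

Elena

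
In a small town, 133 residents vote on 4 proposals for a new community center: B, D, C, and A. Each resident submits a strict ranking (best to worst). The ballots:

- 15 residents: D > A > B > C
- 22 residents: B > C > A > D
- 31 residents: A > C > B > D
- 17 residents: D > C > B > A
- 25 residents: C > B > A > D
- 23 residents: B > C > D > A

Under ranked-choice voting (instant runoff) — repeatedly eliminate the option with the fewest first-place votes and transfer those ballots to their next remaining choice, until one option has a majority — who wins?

Round 1: B 45, D 32, C 25, A 31. Eliminate C.
Round 2: B 70, D 32, A 31. B has a majority.

B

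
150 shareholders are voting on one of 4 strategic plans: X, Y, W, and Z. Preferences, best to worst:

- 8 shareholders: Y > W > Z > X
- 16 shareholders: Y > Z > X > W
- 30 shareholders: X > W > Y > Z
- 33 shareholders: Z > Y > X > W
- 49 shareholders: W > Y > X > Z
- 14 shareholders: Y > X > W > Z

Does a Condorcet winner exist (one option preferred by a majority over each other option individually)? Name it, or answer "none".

none

Checking pairwise contests:
Y beats X 120–30.
W beats Y 79–71.
X beats W 93–57.
X beats Z 93–57.
Every option loses at least one head-to-head, so there is no Condorcet winner.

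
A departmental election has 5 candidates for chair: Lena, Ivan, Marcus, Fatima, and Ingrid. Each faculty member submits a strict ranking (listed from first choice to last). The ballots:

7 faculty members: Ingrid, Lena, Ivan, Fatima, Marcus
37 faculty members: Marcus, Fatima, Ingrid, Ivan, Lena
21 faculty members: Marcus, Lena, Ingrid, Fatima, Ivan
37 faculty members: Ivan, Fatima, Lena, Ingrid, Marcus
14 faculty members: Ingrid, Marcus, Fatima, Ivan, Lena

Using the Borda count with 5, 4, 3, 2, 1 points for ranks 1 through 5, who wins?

Lena: 7·4 + 37·1 + 21·4 + 37·3 + 14·1 = 274
Ivan: 7·3 + 37·2 + 21·1 + 37·5 + 14·2 = 329
Marcus: 7·1 + 37·5 + 21·5 + 37·1 + 14·4 = 390
Fatima: 7·2 + 37·4 + 21·2 + 37·4 + 14·3 = 394
Ingrid: 7·5 + 37·3 + 21·3 + 37·2 + 14·5 = 353
Fatima has the highest Borda score (394).

Fatima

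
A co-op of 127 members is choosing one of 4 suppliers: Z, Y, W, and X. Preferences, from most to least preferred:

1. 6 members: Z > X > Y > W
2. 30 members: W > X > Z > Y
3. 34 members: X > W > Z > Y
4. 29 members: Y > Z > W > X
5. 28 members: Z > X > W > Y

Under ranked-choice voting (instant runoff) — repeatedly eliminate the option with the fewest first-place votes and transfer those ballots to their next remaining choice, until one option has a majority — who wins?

Round 1: Z 34, Y 29, W 30, X 34. Eliminate Y.
Round 2: Z 63, W 30, X 34. Eliminate W.
Round 3: Z 63, X 64. X has a majority.

X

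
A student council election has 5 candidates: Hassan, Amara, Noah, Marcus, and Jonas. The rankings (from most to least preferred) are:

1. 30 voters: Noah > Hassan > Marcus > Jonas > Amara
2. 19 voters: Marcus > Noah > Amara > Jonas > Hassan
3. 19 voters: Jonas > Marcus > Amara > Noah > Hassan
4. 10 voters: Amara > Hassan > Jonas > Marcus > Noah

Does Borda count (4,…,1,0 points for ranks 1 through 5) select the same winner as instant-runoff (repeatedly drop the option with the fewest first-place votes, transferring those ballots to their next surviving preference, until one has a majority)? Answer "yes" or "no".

no

Borda — scores: Hassan 120, Amara 116, Noah 196, Marcus 203, Jonas 145. Winner: Marcus.
Instant-runoff — R1 Hassan 0, Amara 10, Noah 30, Marcus 19, Jonas 19 (Hassan out); R2 Amara 10, Noah 30, Marcus 19, Jonas 19 (Amara out); R3 Noah 30, Marcus 19, Jonas 29 (Marcus out); R4 Noah 49, Jonas 29 (Noah winner). Winner: Noah.
The two methods disagree.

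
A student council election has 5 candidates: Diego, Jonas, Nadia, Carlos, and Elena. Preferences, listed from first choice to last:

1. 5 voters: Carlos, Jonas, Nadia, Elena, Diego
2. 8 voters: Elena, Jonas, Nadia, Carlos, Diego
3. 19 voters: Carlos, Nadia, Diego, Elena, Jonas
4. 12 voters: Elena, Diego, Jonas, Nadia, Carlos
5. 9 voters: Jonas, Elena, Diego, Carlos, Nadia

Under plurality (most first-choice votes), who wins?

First-place votes: Diego 0, Jonas 9, Nadia 0, Carlos 24, Elena 20.
Carlos has the most first-place votes.

Carlos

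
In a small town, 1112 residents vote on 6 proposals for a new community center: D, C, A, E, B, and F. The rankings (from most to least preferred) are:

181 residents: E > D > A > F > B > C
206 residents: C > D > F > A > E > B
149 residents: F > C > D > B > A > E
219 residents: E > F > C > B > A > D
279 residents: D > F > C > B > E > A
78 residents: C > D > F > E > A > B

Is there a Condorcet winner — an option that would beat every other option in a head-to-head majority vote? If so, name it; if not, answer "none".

Checking pairwise contests:
C beats D 652–460.
F beats C 828–284.
D beats A 893–219.
D beats E 712–400.
D beats B 893–219.
D beats F 744–368.
Every option loses at least one head-to-head, so there is no Condorcet winner.

none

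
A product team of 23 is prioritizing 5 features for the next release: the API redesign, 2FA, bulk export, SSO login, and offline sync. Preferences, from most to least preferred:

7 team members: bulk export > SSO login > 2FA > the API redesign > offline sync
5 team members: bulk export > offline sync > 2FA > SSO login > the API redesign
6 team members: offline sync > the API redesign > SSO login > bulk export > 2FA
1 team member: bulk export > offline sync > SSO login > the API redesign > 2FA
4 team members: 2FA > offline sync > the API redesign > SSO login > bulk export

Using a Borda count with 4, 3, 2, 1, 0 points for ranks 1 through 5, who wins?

bulk export

the API redesign: 7·1 + 5·0 + 6·3 + 1·1 + 4·2 = 34
2FA: 7·2 + 5·2 + 6·0 + 1·0 + 4·4 = 40
bulk export: 7·4 + 5·4 + 6·1 + 1·4 + 4·0 = 58
SSO login: 7·3 + 5·1 + 6·2 + 1·2 + 4·1 = 44
offline sync: 7·0 + 5·3 + 6·4 + 1·3 + 4·3 = 54
bulk export has the highest Borda score (58).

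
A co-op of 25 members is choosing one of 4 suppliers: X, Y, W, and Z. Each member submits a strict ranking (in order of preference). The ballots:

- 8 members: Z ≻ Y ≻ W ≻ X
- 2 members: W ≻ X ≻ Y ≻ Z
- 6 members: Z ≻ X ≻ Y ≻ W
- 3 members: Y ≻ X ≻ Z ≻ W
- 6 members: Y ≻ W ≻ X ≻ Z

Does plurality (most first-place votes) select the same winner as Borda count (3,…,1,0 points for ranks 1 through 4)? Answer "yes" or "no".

Plurality — first-place votes: X 0, Y 9, W 2, Z 14. Winner: Z.
Borda — scores: X 28, Y 51, W 26, Z 45. Winner: Y.
The two methods disagree.

no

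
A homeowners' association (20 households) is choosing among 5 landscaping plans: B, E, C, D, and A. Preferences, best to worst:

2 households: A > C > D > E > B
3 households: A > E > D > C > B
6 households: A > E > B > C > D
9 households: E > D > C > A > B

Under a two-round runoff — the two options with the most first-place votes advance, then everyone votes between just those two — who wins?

Round 1 first-place votes: B 0, E 9, C 0, D 0, A 11.
A and E advance.
Runoff: A is preferred to E by 11 voters; E by 9.
A wins the runoff.

A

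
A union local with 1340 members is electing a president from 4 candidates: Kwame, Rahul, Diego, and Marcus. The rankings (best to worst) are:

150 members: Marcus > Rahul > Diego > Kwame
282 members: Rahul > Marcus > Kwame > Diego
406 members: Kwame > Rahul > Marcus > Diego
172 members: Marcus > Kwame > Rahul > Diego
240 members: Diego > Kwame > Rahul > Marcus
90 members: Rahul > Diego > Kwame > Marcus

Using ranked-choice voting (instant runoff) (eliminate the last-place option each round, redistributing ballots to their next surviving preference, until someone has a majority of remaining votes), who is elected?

Kwame

Round 1: Kwame 406, Rahul 372, Diego 240, Marcus 322. Eliminate Diego.
Round 2: Kwame 646, Rahul 372, Marcus 322. Eliminate Marcus.
Round 3: Kwame 818, Rahul 522. Kwame has a majority.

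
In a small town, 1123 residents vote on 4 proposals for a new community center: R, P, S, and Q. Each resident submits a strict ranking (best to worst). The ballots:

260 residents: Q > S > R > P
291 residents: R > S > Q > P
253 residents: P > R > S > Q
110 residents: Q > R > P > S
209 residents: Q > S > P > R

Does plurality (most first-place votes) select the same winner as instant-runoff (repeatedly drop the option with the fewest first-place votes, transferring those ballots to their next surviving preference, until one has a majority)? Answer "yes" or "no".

Plurality — first-place votes: R 291, P 253, S 0, Q 579. Winner: Q.
Instant-runoff — R1 R 291, P 253, S 0, Q 579 (Q winner). Winner: Q.
The two methods agree.

yes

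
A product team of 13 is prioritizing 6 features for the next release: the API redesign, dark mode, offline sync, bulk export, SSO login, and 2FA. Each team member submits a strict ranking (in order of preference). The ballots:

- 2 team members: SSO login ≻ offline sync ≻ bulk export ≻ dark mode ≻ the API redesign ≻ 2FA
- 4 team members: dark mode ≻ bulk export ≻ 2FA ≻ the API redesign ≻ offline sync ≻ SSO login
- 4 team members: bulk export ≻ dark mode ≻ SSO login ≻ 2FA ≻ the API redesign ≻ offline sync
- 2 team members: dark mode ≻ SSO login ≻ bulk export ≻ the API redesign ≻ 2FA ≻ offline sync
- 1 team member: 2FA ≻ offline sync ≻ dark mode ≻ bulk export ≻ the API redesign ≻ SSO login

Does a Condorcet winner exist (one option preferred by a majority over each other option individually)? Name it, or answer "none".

dark mode

dark mode vs the API redesign: 13–0 for dark mode.
dark mode vs offline sync: 10–3 for dark mode.
dark mode vs bulk export: 7–6 for dark mode.
dark mode vs SSO login: 11–2 for dark mode.
dark mode vs 2FA: 12–1 for dark mode.
dark mode beats every other option head-to-head.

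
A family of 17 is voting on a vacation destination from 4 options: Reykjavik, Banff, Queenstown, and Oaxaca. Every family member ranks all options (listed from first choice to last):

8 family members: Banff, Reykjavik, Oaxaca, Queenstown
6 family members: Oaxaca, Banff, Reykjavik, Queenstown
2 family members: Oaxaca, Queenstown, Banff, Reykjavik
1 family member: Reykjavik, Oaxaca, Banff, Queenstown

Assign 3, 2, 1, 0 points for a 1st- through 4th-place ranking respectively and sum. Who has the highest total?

Banff

Reykjavik: 8·2 + 6·1 + 2·0 + 1·3 = 25
Banff: 8·3 + 6·2 + 2·1 + 1·1 = 39
Queenstown: 8·0 + 6·0 + 2·2 + 1·0 = 4
Oaxaca: 8·1 + 6·3 + 2·3 + 1·2 = 34
Banff has the highest Borda score (39).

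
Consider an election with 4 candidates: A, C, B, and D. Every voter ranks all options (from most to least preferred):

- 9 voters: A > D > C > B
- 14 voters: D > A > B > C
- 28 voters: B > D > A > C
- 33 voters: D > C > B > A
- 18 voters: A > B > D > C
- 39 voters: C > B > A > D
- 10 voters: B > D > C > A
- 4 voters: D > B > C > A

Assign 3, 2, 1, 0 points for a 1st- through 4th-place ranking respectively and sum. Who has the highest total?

A: 9·3 + 14·2 + 28·1 + 33·0 + 18·3 + 39·1 + 10·0 + 4·0 = 176
C: 9·1 + 14·0 + 28·0 + 33·2 + 18·0 + 39·3 + 10·1 + 4·1 = 206
B: 9·0 + 14·1 + 28·3 + 33·1 + 18·2 + 39·2 + 10·3 + 4·2 = 283
D: 9·2 + 14·3 + 28·2 + 33·3 + 18·1 + 39·0 + 10·2 + 4·3 = 265
B has the highest Borda score (283).

B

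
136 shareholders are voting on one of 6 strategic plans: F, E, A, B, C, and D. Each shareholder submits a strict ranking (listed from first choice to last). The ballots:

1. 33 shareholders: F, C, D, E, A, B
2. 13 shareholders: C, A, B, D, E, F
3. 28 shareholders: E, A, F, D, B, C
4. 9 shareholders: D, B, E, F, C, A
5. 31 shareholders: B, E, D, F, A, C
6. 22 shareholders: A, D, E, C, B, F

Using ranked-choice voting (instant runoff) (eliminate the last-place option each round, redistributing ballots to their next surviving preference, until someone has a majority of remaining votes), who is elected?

A

Round 1: F 33, E 28, A 22, B 31, C 13, D 9. Eliminate D.
Round 2: F 33, E 28, A 22, B 40, C 13. Eliminate C.
Round 3: F 33, E 28, A 35, B 40. Eliminate E.
Round 4: F 33, A 63, B 40. Eliminate F.
Round 5: A 96, B 40. A has a majority.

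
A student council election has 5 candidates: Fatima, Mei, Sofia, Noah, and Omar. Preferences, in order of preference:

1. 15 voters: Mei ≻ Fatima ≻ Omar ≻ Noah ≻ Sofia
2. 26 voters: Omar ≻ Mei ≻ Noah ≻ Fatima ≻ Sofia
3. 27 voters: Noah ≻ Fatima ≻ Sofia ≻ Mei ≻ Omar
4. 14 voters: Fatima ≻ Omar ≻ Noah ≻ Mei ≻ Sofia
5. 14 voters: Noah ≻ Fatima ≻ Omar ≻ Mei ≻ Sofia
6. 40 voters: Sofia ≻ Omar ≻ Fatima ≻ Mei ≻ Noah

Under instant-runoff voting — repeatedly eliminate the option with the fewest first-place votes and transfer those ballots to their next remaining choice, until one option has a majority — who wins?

Round 1: Fatima 14, Mei 15, Sofia 40, Noah 41, Omar 26. Eliminate Fatima.
Round 2: Mei 15, Sofia 40, Noah 41, Omar 40. Eliminate Mei.
Round 3: Sofia 40, Noah 41, Omar 55. Eliminate Sofia.
Round 4: Noah 41, Omar 95. Omar has a majority.

Omar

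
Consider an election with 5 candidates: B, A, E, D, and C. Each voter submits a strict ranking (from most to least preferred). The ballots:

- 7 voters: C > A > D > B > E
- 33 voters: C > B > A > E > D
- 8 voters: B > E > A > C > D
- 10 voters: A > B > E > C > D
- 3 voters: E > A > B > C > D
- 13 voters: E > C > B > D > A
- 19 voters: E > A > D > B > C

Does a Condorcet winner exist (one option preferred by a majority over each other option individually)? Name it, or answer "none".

none

Checking pairwise contests:
C beats B 53–40.
B beats A 54–39.
B beats E 58–35.
B beats D 67–26.
E beats C 53–40.
Every option loses at least one head-to-head, so there is no Condorcet winner.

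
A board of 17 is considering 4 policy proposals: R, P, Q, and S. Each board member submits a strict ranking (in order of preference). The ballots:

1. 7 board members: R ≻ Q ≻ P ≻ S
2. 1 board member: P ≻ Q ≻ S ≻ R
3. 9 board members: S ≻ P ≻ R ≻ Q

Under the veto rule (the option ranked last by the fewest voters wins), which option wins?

P

Last-place votes: R 1, P 0, Q 9, S 7.
P is ranked last by the fewest voters, so P wins.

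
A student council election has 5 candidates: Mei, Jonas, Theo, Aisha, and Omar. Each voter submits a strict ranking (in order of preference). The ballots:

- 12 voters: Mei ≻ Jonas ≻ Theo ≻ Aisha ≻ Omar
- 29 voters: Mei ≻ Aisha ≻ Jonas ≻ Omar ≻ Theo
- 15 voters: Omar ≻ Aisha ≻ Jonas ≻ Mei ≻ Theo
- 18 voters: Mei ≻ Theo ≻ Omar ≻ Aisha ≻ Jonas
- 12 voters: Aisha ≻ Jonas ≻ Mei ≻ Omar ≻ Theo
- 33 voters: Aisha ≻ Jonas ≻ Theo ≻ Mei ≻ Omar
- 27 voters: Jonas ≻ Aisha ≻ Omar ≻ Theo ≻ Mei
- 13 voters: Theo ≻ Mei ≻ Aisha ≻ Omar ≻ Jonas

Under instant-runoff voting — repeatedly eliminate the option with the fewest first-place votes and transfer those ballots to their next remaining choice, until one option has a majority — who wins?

Round 1: Mei 59, Jonas 27, Theo 13, Aisha 45, Omar 15. Eliminate Theo.
Round 2: Mei 72, Jonas 27, Aisha 45, Omar 15. Eliminate Omar.
Round 3: Mei 72, Jonas 27, Aisha 60. Eliminate Jonas.
Round 4: Mei 72, Aisha 87. Aisha has a majority.

Aisha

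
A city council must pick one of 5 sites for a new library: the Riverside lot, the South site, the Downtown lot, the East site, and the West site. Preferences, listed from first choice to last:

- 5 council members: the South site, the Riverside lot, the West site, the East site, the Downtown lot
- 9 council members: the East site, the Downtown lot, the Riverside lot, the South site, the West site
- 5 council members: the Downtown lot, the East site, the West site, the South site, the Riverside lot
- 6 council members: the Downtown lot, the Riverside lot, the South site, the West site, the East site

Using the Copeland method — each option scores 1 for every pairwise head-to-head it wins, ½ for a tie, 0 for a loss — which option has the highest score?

the East site

the Riverside lot: beats the South site and the West site; loses to the Downtown lot and the East site → score 2.
the South site: beats the West site; loses to the Riverside lot, the Downtown lot, and the East site → score 1.
the Downtown lot: beats the Riverside lot, the South site, and the West site; loses to the East site → score 3.
the East site: beats the Riverside lot, the South site, the Downtown lot, and the West site → score 4.
the West site: loses to the Riverside lot, the South site, the Downtown lot, and the East site → score 0.
the East site has the best pairwise record.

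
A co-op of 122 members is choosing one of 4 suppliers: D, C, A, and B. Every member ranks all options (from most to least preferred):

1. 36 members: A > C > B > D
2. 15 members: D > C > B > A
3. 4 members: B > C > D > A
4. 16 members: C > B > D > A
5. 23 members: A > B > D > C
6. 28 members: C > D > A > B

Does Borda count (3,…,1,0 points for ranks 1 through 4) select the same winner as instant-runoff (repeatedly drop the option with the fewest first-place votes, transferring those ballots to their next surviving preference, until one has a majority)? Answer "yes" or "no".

yes

Borda — scores: D 144, C 242, A 205, B 141. Winner: C.
Instant-runoff — R1 D 15, C 44, A 59, B 4 (B out); R2 D 15, C 48, A 59 (D out); R3 C 63, A 59 (C winner). Winner: C.
The two methods agree.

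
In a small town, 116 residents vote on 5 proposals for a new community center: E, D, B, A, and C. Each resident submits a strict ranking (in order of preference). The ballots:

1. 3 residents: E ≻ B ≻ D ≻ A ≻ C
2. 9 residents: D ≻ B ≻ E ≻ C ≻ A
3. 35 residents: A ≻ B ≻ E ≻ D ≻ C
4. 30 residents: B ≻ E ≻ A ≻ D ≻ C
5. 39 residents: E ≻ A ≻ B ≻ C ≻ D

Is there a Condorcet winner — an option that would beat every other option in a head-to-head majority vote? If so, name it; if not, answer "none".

Checking pairwise contests:
B beats E 74–42.
E beats D 107–9.
A beats B 74–42.
E beats A 81–35.
E beats C 116–0.
Every option loses at least one head-to-head, so there is no Condorcet winner.

none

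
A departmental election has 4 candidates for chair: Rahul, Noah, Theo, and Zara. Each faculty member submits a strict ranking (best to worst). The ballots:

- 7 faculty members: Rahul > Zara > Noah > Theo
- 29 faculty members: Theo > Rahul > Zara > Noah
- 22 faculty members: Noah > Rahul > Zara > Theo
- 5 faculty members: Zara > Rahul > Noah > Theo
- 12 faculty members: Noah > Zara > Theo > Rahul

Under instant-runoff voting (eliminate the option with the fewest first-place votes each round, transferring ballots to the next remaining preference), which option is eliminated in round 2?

Round 1: Rahul 7, Noah 34, Theo 29, Zara 5. Eliminate Zara.
Round 2: Rahul 12, Noah 34, Theo 29. Eliminate Rahul.

Rahul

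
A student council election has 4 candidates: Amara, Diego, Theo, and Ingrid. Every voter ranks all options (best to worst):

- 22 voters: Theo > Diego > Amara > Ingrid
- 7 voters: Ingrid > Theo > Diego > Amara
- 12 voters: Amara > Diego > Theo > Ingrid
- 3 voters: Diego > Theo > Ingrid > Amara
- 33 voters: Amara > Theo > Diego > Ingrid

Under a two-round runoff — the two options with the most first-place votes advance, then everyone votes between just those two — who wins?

Round 1 first-place votes: Amara 45, Diego 3, Theo 22, Ingrid 7.
Amara and Theo advance.
Runoff: Amara is preferred to Theo by 45 voters; Theo by 32.
Amara wins the runoff.

Amara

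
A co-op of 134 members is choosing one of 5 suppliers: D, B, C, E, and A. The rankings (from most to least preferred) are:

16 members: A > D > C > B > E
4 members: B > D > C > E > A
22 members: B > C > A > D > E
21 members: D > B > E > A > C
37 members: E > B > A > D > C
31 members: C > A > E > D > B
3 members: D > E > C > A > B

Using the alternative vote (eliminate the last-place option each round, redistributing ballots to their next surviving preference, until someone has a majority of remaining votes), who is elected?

Round 1: D 24, B 26, C 31, E 37, A 16. Eliminate A.
Round 2: D 40, B 26, C 31, E 37. Eliminate B.
Round 3: D 44, C 53, E 37. Eliminate E.
Round 4: D 81, C 53. D has a majority.

D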